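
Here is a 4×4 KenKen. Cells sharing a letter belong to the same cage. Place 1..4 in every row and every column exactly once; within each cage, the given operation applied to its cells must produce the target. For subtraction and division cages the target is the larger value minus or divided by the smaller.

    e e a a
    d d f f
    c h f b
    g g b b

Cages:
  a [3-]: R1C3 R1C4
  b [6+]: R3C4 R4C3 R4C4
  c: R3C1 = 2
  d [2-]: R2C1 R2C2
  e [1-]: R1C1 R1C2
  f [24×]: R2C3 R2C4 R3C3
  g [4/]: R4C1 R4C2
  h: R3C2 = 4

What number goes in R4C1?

4

Cage c is a single given cell, so R3C1 = 2.
H is a freebie, which forces R3C2 = 4.
Row 3 already has 4, leaving R3C3 = 3.
Row 3 now contains 3, which forces R3C4 = 1.
4 is placed in column 2, which forces R4C2 = 1.
Row 4 now contains 1; hence R4C3 = 2.
Cage a's pair has difference 3; hence R1C3 = 1.
Column 4 now contains 1, leaving R1C4 = 4.
Column 3 now contains 2, so R2C3 = 4.
Cage f has product 24, which forces R2C4 = 2.
Row 4 now contains 1, which forces R4C1 = 4.
Cage b has sum 6, so R4C4 = 3.
Row 1 now contains 4, so R1C1 = 3.
Cage e needs two cells with difference 1; hence R1C2 = 2.
4 is placed in row 2, which forces R2C1 = 1.
Row 2 now contains 2; hence R2C2 = 3.
Filled in: 3 2 1 4 / 1 3 4 2 / 2 4 3 1 / 4 1 2 3.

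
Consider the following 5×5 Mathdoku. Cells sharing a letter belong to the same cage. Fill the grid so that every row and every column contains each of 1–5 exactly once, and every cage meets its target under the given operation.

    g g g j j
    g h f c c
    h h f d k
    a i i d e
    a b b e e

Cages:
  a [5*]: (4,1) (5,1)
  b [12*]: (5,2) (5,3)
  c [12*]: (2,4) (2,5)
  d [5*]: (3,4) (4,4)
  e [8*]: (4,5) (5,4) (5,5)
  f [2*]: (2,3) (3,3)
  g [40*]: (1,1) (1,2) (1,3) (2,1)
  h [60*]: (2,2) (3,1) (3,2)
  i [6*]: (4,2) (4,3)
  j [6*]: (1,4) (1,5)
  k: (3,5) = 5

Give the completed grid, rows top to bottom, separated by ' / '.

Cage k is a single given cell, so (3,5) = 5.
The 3 cells of cage h must have product 60, so (2,2) = 5.
5 is placed in row 3, so (3,4) = 1.
The two cells of cage d must have product 5, so (4,4) = 5.
The two cells of cage f must have product 2; hence (2,3) = 1.
Row 3 now contains 1; hence (3,3) = 2.
5 is placed in row 4, leaving (4,1) = 1.
Column 3 already has 2, leaving (4,3) = 3.
Cage a needs two cells with product 5, so (5,1) = 5.
Column 3 already has 3, so (5,3) = 4.
Row 5 already has 4, leaving (5,4) = 2.
Row 5 already has 2, so (5,5) = 1.
Cage g needs product 40, which forces (1,2) = 1.
4 is placed in column 3, so (1,3) = 5.
Column 4 already has 2, leaving (1,4) = 3.
Cage j's pair has product 6, which forces (1,5) = 2.
Column 4 already has 3, so (2,4) = 4.
Row 2 now contains 4, leaving (2,5) = 3.
Row 4 already has 3, which forces (4,2) = 2.
Cage e has product 8, which forces (4,5) = 4.
Row 5 already has 4, leaving (5,2) = 3.
Row 1 now contains 2, so (1,1) = 4.
Row 2 now contains 4, leaving (2,1) = 2.
Cage h has product 60, so (3,1) = 3.
Column 2 already has 3, which forces (3,2) = 4.

4 1 5 3 2 / 2 5 1 4 3 / 3 4 2 1 5 / 1 2 3 5 4 / 5 3 4 2 1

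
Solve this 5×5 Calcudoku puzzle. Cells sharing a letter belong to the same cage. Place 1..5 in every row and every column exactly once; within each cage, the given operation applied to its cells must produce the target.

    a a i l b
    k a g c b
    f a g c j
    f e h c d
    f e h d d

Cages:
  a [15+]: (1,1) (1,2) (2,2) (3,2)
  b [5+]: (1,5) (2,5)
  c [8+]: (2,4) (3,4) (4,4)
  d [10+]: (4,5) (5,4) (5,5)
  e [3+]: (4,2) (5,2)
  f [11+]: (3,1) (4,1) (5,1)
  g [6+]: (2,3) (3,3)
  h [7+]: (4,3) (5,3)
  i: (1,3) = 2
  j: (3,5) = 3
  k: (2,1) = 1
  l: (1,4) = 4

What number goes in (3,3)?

Cage i is a single given cell; hence (1,3) = 2.
L is a freebie; hence (1,4) = 4.
Cage k is given, leaving (2,1) = 1.
J is a freebie; hence (3,5) = 3.
3 is placed in column 5, leaving (1,5) = 1.
The two cells of cage g must have sum 6, leaving (2,3) = 5.
Row 2 now contains 5, leaving (2,4) = 2.
The two cells of cage b must have sum 5, so (2,5) = 4.
Cage g needs two cells with sum 6, which forces (3,3) = 1.
1 is placed in row 3; hence (3,4) = 5.
Column 4 already has 5; hence (4,4) = 1.
1 is placed in column 4, leaving (5,4) = 3.
Cage a has sum 15; hence (1,1) = 3.
Cage a needs sum 15, which forces (1,2) = 5.
Row 2 already has 4; hence (2,2) = 3.
Cage a has sum 15, which forces (3,2) = 4.
1 is placed in row 4, leaving (4,2) = 2.
The two cells of cage h must have sum 7, which forces (4,3) = 3.
Row 4 already has 2, leaving (4,5) = 5.
The two cells of cage e must have sum 3, leaving (5,2) = 1.
Row 5 already has 3, which forces (5,3) = 4.
Column 5 now contains 5, so (5,5) = 2.
Row 3 now contains 4, so (3,1) = 2.
5 is placed in row 4, leaving (4,1) = 4.
2 is placed in row 5; hence (5,1) = 5.
Completed grid: 3 5 2 4 1 / 1 3 5 2 4 / 2 4 1 5 3 / 4 2 3 1 5 / 5 1 4 3 2.

1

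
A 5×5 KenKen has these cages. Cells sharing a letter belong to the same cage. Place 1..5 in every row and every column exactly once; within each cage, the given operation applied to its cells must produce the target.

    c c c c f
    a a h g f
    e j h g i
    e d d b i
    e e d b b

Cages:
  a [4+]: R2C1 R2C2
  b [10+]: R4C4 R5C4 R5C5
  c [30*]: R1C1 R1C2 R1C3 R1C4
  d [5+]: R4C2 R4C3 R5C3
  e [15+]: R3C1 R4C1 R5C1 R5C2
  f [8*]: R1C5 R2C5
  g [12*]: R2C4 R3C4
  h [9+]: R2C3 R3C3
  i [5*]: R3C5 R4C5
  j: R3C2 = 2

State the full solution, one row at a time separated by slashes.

3 5 2 1 4 / 1 3 5 4 2 / 5 2 4 3 1 / 4 1 3 2 5 / 2 4 1 5 3

J is a freebie, which forces R3C2 = 2.
2 is placed in column 2, so R4C2 = 1.
Row 4 already has 1, leaving R4C3 = 3.
Row 4 already has 1; hence R4C5 = 5.
The two cells of cage a must have sum 4, so R2C1 = 1.
1 is placed in column 2, so R2C2 = 3.
Row 2 already has 3, which forces R2C4 = 4.
Row 2 now contains 4, so R2C5 = 2.
4 is placed in column 4, which forces R3C4 = 3.
5 is placed in column 5, which forces R3C5 = 1.
4 is placed in column 4, leaving R4C4 = 2.
The 3 cells of cage d must have sum 5, which forces R5C3 = 1.
Column 4 already has 2, leaving R5C4 = 5.
The 4 cells of cage c must have product 30, leaving R1C1 = 3.
Column 2 now contains 3, which forces R1C2 = 5.
The 4 cells of cage c must have product 30, leaving R1C3 = 2.
Column 4 already has 5, so R1C4 = 1.
Column 5 already has 2, leaving R1C5 = 4.
Row 2 now contains 4, leaving R2C3 = 5.
Cage e has sum 15, which forces R3C1 = 5.
Cage h's pair has sum 9, leaving R3C3 = 4.
Row 4 already has 2, so R4C1 = 4.
Cage e has sum 15, which forces R5C1 = 2.
Row 5 already has 5, leaving R5C2 = 4.
The 3 cells of cage b must have sum 10, which forces R5C5 = 3.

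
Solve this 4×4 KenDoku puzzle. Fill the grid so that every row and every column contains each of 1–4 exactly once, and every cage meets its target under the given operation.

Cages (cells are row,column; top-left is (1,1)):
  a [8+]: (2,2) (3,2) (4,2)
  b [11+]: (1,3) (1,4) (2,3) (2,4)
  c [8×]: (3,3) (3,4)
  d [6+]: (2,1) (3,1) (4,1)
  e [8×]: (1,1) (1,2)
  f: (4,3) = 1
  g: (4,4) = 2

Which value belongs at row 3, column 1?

1

Cage f is given, so (4,3) = 1.
G is a freebie, so (4,4) = 2.
Cage c needs two cells with product 8, which forces (3,3) = 2.
Column 4 now contains 2; hence (3,4) = 4.
Row 4 already has 2, which forces (4,1) = 3.
3 is placed in row 4, leaving (4,2) = 4.
Cage e's pair has product 8, which forces (1,1) = 4.
Column 2 now contains 4, leaving (1,2) = 2.
Row 1 now contains 4, leaving (1,3) = 3.
Row 1 now contains 3, so (1,4) = 1.
Cage d needs sum 6, leaving (2,1) = 2.
Column 3 now contains 3, which forces (2,3) = 4.
1 is placed in column 4, which forces (2,4) = 3.
Row 3 now contains 2; hence (3,1) = 1.
1 is placed in row 3; hence (3,2) = 3.
Row 2 now contains 3, which forces (2,2) = 1.
Completed grid: 4 2 3 1 / 2 1 4 3 / 1 3 2 4 / 3 4 1 2.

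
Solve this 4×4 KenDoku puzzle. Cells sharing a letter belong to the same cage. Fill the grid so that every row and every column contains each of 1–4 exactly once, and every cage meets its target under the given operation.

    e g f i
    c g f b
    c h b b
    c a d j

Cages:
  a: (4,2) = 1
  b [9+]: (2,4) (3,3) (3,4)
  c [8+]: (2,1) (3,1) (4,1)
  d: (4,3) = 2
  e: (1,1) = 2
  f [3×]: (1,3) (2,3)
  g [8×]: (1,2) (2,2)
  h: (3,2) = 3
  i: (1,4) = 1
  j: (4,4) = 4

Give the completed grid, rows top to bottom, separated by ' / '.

Cage e is a single given cell, so (1,1) = 2.
Row 1 now contains 2, leaving (1,2) = 4.
Cage i is a single given cell, leaving (1,4) = 1.
Column 2 now contains 4, so (2,2) = 2.
H is a freebie; hence (3,2) = 3.
Cage a is a single given cell, leaving (4,2) = 1.
D is a freebie; hence (4,3) = 2.
J is a freebie, which forces (4,4) = 4.
Row 1 already has 1, so (1,3) = 3.
Cage f's pair has product 3; hence (2,3) = 1.
4 is placed in column 4, so (2,4) = 3.
2 is placed in column 3; hence (3,3) = 4.
4 is placed in column 4, leaving (3,4) = 2.
Row 4 already has 4; hence (4,1) = 3.
Row 2 now contains 1, leaving (2,1) = 4.
Row 3 now contains 4; hence (3,1) = 1.

2 4 3 1 / 4 2 1 3 / 1 3 4 2 / 3 1 2 4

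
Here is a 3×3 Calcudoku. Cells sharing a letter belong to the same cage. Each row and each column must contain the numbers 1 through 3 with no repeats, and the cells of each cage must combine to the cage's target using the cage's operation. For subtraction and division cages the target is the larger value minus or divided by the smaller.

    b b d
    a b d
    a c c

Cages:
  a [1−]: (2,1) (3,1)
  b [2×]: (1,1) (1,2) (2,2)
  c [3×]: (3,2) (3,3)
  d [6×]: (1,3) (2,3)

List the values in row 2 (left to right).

Cage b needs product 2; hence (1,1) = 1.
Cage b needs product 2, leaving (1,2) = 2.
2 is placed in row 1, leaving (1,3) = 3.
The 3 cells of cage b must have product 2; hence (2,2) = 1.
Column 3 now contains 3, which forces (2,3) = 2.
1 is placed in column 2; hence (3,2) = 3.
Column 3 now contains 3; hence (3,3) = 1.
Row 2 already has 2, which forces (2,1) = 3.
Row 3 now contains 3, which forces (3,1) = 2.
The full grid is 1 2 3 / 3 1 2 / 2 3 1.

3 1 2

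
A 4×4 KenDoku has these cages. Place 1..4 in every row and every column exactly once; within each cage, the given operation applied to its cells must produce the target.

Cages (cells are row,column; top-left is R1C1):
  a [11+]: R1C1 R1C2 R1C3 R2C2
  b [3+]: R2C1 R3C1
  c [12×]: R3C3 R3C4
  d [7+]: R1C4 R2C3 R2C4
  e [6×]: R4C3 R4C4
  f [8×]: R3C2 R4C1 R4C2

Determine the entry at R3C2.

2

Column 1 needs a 3, and only R1C1 is open for it.
In column 1, 4 can only go at R4C1, so R4C1 = 4.
In row 4, 1 can only go at R4C2, so R4C2 = 1.
Column 2 now contains 1, which forces R1C2 = 4.
Column 2 now contains 1, which forces R3C2 = 2.
Cage a needs sum 11, so R1C3 = 1.
Row 1 now contains 1; hence R1C4 = 2.
Cage b's pair has sum 3; hence R2C1 = 2.
Column 2 now contains 2, so R2C2 = 3.
Row 2 now contains 2, leaving R2C3 = 4.
Row 2 already has 4, leaving R2C4 = 1.
Row 3 now contains 2, so R3C1 = 1.
4 is placed in column 3, so R3C3 = 3.
Row 3 already has 3, which forces R3C4 = 4.
3 is placed in column 3, leaving R4C3 = 2.
Column 4 now contains 2, so R4C4 = 3.
The full grid is 3 4 1 2 / 2 3 4 1 / 1 2 3 4 / 4 1 2 3.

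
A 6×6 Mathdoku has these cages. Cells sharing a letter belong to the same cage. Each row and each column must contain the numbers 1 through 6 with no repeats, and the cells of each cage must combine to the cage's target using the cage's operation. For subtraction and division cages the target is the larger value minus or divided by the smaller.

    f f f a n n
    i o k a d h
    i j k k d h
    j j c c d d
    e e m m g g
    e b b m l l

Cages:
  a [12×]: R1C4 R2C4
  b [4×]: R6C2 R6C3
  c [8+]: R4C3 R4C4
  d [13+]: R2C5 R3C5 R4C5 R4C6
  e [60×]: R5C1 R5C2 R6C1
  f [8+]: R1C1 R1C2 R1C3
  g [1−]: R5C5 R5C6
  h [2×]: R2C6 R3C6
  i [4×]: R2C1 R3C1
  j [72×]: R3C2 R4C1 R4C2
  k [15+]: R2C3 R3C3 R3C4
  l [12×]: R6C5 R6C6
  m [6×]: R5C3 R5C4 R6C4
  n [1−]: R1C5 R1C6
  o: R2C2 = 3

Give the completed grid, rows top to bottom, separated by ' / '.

2 5 1 6 4 3 / 4 3 6 2 5 1 / 1 6 5 4 3 2 / 6 2 3 5 1 4 / 3 4 2 1 6 5 / 5 1 4 3 2 6

Cage o is a single given cell, which forces R2C2 = 3.
Row 6 needs a 5, and only R6C1 is open for it.
In column 2, 5 can only go at R1C2, so R1C2 = 5.
Row 1 needs a 6, and only R1C4 is open for it.
The two cells of cage a must have product 12; hence R2C4 = 2.
2 is placed in row 2, leaving R2C6 = 1.
1 is placed in column 6, leaving R3C6 = 2.
Row 2 now contains 1, leaving R2C1 = 4.
The two cells of cage i must have product 4, so R3C1 = 1.
Cage m has product 6, which forces R5C3 = 2.
Column 1 now contains 1, leaving R1C1 = 2.
Column 3 now contains 2, which forces R1C3 = 1.
Cage e has product 60, so R5C1 = 3.
The 3 cells of cage e must have product 60, so R5C2 = 4.
Row 5 already has 3, leaving R5C4 = 1.
Column 2 now contains 4, so R6C2 = 1.
Column 3 now contains 1; hence R6C3 = 4.
Column 4 now contains 1, so R6C4 = 3.
3 is placed in row 6, which forces R6C5 = 2.
3 is placed in row 6, so R6C6 = 6.
Column 2 now contains 4, leaving R3C2 = 6.
6 is placed in row 3; hence R3C3 = 5.
Cage k needs sum 15, which forces R3C4 = 4.
4 is placed in row 3, which forces R3C5 = 3.
Column 1 already has 3, so R4C1 = 6.
Cage j needs product 72; hence R4C2 = 2.
The two cells of cage c must have sum 8, leaving R4C3 = 3.
Column 4 already has 3, which forces R4C4 = 5.
Column 5 already has 2; hence R4C5 = 1.
3 is placed in row 4, leaving R4C6 = 4.
Cage g's pair has difference 1, which forces R5C5 = 6.
Column 6 already has 6, so R5C6 = 5.
Column 5 already has 3, which forces R1C5 = 4.
Column 6 already has 4, which forces R1C6 = 3.
Column 3 already has 5, so R2C3 = 6.
Column 5 already has 6, leaving R2C5 = 5.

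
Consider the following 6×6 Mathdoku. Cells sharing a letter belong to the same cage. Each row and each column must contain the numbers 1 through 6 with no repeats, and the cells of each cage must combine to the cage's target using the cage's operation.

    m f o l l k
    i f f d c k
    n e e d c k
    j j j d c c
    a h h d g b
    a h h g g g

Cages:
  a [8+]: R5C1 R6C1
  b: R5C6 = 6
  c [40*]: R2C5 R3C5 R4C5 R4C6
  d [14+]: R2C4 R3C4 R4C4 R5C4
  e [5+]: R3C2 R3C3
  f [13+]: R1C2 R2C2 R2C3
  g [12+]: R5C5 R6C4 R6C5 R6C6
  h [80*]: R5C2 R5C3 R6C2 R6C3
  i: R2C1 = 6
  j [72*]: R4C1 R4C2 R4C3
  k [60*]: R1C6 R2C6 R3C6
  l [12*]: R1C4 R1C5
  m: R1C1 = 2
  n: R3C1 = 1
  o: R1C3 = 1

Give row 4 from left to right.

4 3 6 5 2 1

M is a freebie, leaving R1C1 = 2.
Cage o is given, which forces R1C3 = 1.
I is a freebie; hence R2C1 = 6.
N is a freebie; hence R3C1 = 1.
B is a freebie, so R5C6 = 6.
The only place for 6 in row 1 is R1C2.
Cage j needs product 72, which forces R4C3 = 6.
The only place for 5 in row 1 is R1C6.
The only place for 6 in row 3 is R3C4.
In row 3, 5 can only go at R3C5, so R3C5 = 5.
Row 3 needs a 4, and only R3C6 is open for it.
4 is placed in column 6; hence R2C6 = 3.
In row 4, 5 can only go at R4C4, so R4C4 = 5.
The only place for 4 in row 2 is R2C5.
The two cells of cage l must have product 12; hence R1C4 = 4.
Column 5 already has 4, which forces R1C5 = 3.
Cage g needs sum 12, so R6C5 = 6.
Cage g has sum 12; hence R6C4 = 3.
Cage a needs two cells with sum 8; hence R5C1 = 3.
Row 6 now contains 3, leaving R6C1 = 5.
Column 1 now contains 3, which forces R4C1 = 4.
Cage j has product 72, so R4C2 = 3.
Column 2 now contains 3, so R3C2 = 2.
Cage e needs two cells with sum 5; hence R3C3 = 3.
Column 2 already has 2; hence R2C2 = 5.
The 3 cells of cage f must have sum 13; hence R2C3 = 2.
Row 2 already has 2, leaving R2C4 = 1.
The 4 cells of cage h must have product 80, leaving R5C2 = 4.
Cage h needs product 80, leaving R5C3 = 5.
1 is placed in column 4, leaving R5C4 = 2.
Row 5 already has 2, so R5C5 = 1.
Cage h needs product 80, leaving R6C2 = 1.
Cage h needs product 80, leaving R6C3 = 4.
1 is placed in row 6, so R6C6 = 2.
Column 5 now contains 1, which forces R4C5 = 2.
Column 6 now contains 2, so R4C6 = 1.
The full grid is 2 6 1 4 3 5 / 6 5 2 1 4 3 / 1 2 3 6 5 4 / 4 3 6 5 2 1 / 3 4 5 2 1 6 / 5 1 4 3 6 2.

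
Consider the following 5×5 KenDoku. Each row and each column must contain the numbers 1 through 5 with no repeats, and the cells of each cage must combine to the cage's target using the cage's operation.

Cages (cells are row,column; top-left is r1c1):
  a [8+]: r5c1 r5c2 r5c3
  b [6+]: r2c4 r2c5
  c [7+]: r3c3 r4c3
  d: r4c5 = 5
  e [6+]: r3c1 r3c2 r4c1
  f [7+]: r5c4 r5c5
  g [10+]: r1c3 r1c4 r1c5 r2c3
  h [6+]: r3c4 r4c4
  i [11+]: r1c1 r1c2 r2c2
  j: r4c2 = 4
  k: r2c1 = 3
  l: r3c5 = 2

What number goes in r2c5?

4

Cage k is a single given cell, leaving r2c1 = 3.
Cage l is given, which forces r3c5 = 2.
Cage j is given, so r4c2 = 4.
Cage d is given, which forces r4c5 = 5.
The only place for 3 in row 3 is r3c2.
Cage e needs sum 6, so r3c1 = 1.
The 3 cells of cage e must have sum 6, leaving r4c1 = 2.
2 is placed in row 4, so r4c3 = 3.
2 is placed in row 4, leaving r4c4 = 1.
Cage c needs two cells with sum 7; hence r3c3 = 4.
Cage h's pair has sum 6; hence r3c4 = 5.
Cage a needs sum 8, so r5c1 = 5.
5 is placed in column 1, which forces r1c1 = 4.
Column 4 now contains 5, so r2c4 = 2.
Cage b's pair has sum 6, which forces r2c5 = 4.
Column 5 already has 4, which forces r5c5 = 3.
Cage i needs sum 11, so r1c2 = 2.
Cage g has sum 10; hence r1c3 = 5.
Column 4 already has 2, which forces r1c4 = 3.
Column 5 now contains 3; hence r1c5 = 1.
Row 2 now contains 2; hence r2c2 = 5.
Row 2 now contains 2, so r2c3 = 1.
Column 2 now contains 2, which forces r5c2 = 1.
1 is placed in column 3, leaving r5c3 = 2.
Row 5 now contains 3, which forces r5c4 = 4.
Filled in: 4 2 5 3 1 / 3 5 1 2 4 / 1 3 4 5 2 / 2 4 3 1 5 / 5 1 2 4 3.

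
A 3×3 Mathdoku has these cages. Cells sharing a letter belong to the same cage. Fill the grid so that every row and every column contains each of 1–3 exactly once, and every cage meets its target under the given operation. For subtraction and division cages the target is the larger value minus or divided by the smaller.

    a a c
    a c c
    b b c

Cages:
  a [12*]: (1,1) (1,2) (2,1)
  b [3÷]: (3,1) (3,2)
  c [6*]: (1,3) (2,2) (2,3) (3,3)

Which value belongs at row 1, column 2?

2

Cage a needs product 12, leaving (1,1) = 3.
Cage a needs product 12, so (1,2) = 2.
2 is placed in row 1; hence (1,3) = 1.
Cage a needs product 12; hence (2,1) = 2.
Cage c needs product 6, which forces (2,2) = 1.
2 is placed in row 2, which forces (2,3) = 3.
Column 1 now contains 3; hence (3,1) = 1.
Column 2 now contains 1, leaving (3,2) = 3.
Column 3 now contains 3, which forces (3,3) = 2.
Completed grid: 3 2 1 / 2 1 3 / 1 3 2.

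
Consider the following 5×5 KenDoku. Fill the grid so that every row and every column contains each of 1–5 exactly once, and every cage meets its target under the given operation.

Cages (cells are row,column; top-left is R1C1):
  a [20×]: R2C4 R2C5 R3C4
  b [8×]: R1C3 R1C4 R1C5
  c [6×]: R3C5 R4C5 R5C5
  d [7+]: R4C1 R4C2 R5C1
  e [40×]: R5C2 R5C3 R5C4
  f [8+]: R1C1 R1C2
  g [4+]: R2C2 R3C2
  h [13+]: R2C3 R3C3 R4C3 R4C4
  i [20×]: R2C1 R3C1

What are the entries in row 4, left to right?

The only place for 3 in column 4 is R4C4.
In row 5, 3 can only go at R5C5, so R5C5 = 3.
In row 5, 1 can only go at R5C1, so R5C1 = 1.
The only place for 2 in column 1 is R4C1.
Cage c needs product 6, which forces R3C5 = 2.
Cage d needs sum 7, so R4C2 = 4.
2 is placed in row 4, which forces R4C5 = 1.
Column 5 already has 1, so R1C5 = 4.
4 is placed in column 5, so R2C5 = 5.
Row 4 now contains 1, so R4C3 = 5.
Row 2 now contains 5; hence R2C1 = 4.
4 is placed in row 2; hence R2C4 = 1.
The two cells of cage i must have product 20, leaving R3C1 = 5.
Column 4 now contains 1, so R3C4 = 4.
Column 1 now contains 5; hence R1C1 = 3.
The two cells of cage f must have sum 8; hence R1C2 = 5.
Cage b has product 8, so R1C3 = 1.
Column 4 now contains 1, leaving R1C4 = 2.
Row 2 now contains 1, so R2C2 = 3.
Row 2 now contains 1, leaving R2C3 = 2.
Cage g's pair has sum 4, so R3C2 = 1.
The 4 cells of cage h must have sum 13; hence R3C3 = 3.
5 is placed in column 2, so R5C2 = 2.
The 3 cells of cage e must have product 40, leaving R5C3 = 4.
2 is placed in column 4, which forces R5C4 = 5.
Completed grid: 3 5 1 2 4 / 4 3 2 1 5 / 5 1 3 4 2 / 2 4 5 3 1 / 1 2 4 5 3.

2 4 5 3 1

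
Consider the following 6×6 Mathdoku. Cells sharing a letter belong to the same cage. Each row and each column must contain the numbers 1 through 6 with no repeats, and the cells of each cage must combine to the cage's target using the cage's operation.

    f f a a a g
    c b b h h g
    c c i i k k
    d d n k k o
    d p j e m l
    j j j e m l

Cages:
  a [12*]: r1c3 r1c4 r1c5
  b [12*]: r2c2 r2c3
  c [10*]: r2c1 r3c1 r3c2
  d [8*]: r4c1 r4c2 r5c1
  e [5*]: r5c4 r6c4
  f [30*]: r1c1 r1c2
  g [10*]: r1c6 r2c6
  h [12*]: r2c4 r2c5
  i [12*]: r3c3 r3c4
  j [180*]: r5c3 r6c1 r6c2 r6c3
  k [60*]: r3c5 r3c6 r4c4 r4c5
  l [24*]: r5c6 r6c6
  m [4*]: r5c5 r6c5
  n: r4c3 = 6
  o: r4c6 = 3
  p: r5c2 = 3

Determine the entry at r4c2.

Cage n is given, leaving r4c3 = 6.
O is a freebie; hence r4c6 = 3.
Cage p is given, which forces r5c2 = 3.
The only place for 1 in row 2 is r2c1.
Cage d has product 8; hence r4c2 = 1.
The only place for 5 in row 2 is r2c6.
Column 6 now contains 5; hence r1c6 = 2.
In row 5, 6 can only go at r5c6, so r5c6 = 6.
Column 6 already has 6, which forces r3c6 = 1.
Column 6 already has 6, so r6c6 = 4.
Cage m's pair has product 4, leaving r5c5 = 4.
Row 6 now contains 4, leaving r6c5 = 1.
1 is placed in column 5; hence r1c5 = 3.
Column 5 already has 3; hence r3c5 = 6.
Cage d needs product 8, so r4c1 = 4.
Row 5 now contains 4, which forces r5c1 = 2.
Row 5 now contains 2, which forces r5c3 = 5.
The two cells of cage e must have product 5, leaving r5c4 = 1.
1 is placed in row 6; hence r6c4 = 5.
Cage a needs product 12, which forces r1c3 = 1.
Column 4 already has 1; hence r1c4 = 4.
Cage h's pair has product 12; hence r2c4 = 6.
Column 5 already has 6, leaving r2c5 = 2.
2 is placed in column 1, which forces r3c1 = 5.
Cage c needs product 10; hence r3c2 = 2.
4 is placed in column 4, which forces r3c4 = 3.
5 is placed in column 4, leaving r4c4 = 2.
Cage k has product 60, leaving r4c5 = 5.
Column 2 now contains 2, so r6c2 = 6.
Column 1 now contains 5; hence r1c1 = 6.
Column 2 already has 6, so r1c2 = 5.
Row 2 already has 6, leaving r2c2 = 4.
2 is placed in row 2, which forces r2c3 = 3.
3 is placed in row 3, leaving r3c3 = 4.
Row 6 already has 6, so r6c1 = 3.
Cage j has product 180, leaving r6c3 = 2.
Completed grid: 6 5 1 4 3 2 / 1 4 3 6 2 5 / 5 2 4 3 6 1 / 4 1 6 2 5 3 / 2 3 5 1 4 6 / 3 6 2 5 1 4.

1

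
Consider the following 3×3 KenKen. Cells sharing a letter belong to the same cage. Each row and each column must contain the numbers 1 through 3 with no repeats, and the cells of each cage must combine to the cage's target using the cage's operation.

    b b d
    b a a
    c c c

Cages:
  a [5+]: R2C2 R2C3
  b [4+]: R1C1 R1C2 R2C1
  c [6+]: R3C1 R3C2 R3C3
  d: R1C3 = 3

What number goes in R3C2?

The 3 cells of cage b must have sum 4, leaving R1C1 = 2.
The 3 cells of cage b must have sum 4, which forces R1C2 = 1.
D is a freebie; hence R1C3 = 3.
The 3 cells of cage b must have sum 4, which forces R2C1 = 1.
Column 3 already has 3, so R2C3 = 2.
Column 1 now contains 1; hence R3C1 = 3.
3 is placed in row 3, which forces R3C2 = 2.
Column 3 already has 2, which forces R3C3 = 1.
2 is placed in row 2, so R2C2 = 3.
Filled in: 2 1 3 / 1 3 2 / 3 2 1.

2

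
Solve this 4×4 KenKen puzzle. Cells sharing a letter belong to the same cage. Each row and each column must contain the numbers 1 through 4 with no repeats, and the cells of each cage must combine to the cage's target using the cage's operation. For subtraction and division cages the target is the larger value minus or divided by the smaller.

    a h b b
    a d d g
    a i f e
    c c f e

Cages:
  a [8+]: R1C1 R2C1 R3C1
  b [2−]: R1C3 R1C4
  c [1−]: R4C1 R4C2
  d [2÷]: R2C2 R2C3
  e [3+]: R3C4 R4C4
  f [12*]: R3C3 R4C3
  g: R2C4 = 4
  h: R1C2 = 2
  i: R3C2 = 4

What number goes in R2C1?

Cage h is a single given cell, which forces R1C2 = 2.
Cage g is a single given cell, leaving R2C4 = 4.
Cage i is given; hence R3C2 = 4.
4 is placed in row 3, which forces R3C3 = 3.
Column 3 now contains 3, leaving R4C3 = 4.
The 3 cells of cage a must have sum 8; hence R1C1 = 4.
Column 3 already has 4, leaving R1C3 = 1.
The two cells of cage b must have difference 2, so R1C4 = 3.
The 3 cells of cage a must have sum 8, which forces R2C1 = 3.
Row 2 now contains 4, leaving R2C2 = 1.
The two cells of cage d must have quotient 2, which forces R2C3 = 2.
Row 3 already has 3, so R3C1 = 1.
1 is placed in row 3, leaving R3C4 = 2.
Cage c's pair has difference 1, which forces R4C1 = 2.
1 is placed in column 2, leaving R4C2 = 3.
2 is placed in column 4, which forces R4C4 = 1.
Filled in: 4 2 1 3 / 3 1 2 4 / 1 4 3 2 / 2 3 4 1.

3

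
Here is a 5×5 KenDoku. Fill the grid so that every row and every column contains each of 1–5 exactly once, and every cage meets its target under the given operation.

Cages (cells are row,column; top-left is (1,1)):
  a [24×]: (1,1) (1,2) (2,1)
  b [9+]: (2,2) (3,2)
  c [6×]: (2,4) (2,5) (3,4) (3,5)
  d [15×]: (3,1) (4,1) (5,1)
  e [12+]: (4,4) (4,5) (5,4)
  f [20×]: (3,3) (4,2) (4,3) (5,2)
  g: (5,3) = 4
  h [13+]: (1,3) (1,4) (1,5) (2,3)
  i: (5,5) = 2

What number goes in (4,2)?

2

Cage g is a single given cell; hence (5,3) = 4.
Cage i is given, which forces (5,5) = 2.
In row 3, 4 can only go at (3,2), so (3,2) = 4.
Column 2 now contains 4, leaving (2,2) = 5.
The 4 cells of cage f must have product 20; hence (3,3) = 2.
2 is placed in row 3; hence (3,4) = 1.
Row 3 now contains 1; hence (3,5) = 3.
Column 2 now contains 4, so (4,2) = 2.
5 is placed in column 2; hence (5,2) = 1.
Column 2 now contains 2; hence (1,2) = 3.
Column 4 now contains 1, which forces (2,4) = 2.
3 is placed in column 5, so (2,5) = 1.
Row 3 already has 3; hence (3,1) = 5.
Cage d has product 15, leaving (4,1) = 1.
The 4 cells of cage f must have product 20, so (4,3) = 5.
5 is placed in row 4, leaving (4,5) = 4.
Cage d has product 15, which forces (5,1) = 3.
Row 5 now contains 3; hence (5,4) = 5.
The 3 cells of cage a must have product 24, which forces (1,1) = 2.
Column 3 now contains 5, so (1,3) = 1.
Column 4 now contains 5; hence (1,4) = 4.
4 is placed in column 5; hence (1,5) = 5.
Row 2 already has 2, so (2,1) = 4.
Row 2 now contains 1, which forces (2,3) = 3.
4 is placed in row 4; hence (4,4) = 3.
The full grid is 2 3 1 4 5 / 4 5 3 2 1 / 5 4 2 1 3 / 1 2 5 3 4 / 3 1 4 5 2.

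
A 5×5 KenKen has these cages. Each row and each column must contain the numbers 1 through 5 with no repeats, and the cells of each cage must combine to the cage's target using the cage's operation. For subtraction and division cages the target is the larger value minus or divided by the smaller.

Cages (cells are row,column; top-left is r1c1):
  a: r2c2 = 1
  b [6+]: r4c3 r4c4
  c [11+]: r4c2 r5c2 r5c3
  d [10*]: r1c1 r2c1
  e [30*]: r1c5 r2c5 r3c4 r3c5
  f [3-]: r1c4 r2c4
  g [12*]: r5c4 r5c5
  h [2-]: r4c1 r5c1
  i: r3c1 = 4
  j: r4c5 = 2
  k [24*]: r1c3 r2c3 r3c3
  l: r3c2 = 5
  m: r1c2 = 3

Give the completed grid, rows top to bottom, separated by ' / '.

Cage m is given, which forces r1c2 = 3.
Cage a is given, so r2c2 = 1.
I is a freebie, so r3c1 = 4.
Cage l is given; hence r3c2 = 5.
Cage j is given, which forces r4c5 = 2.
Cage e needs product 30, leaving r3c4 = 2.
Row 4 now contains 2, which forces r4c2 = 4.
Cage c has sum 11, which forces r5c2 = 2.
Cage c has sum 11, which forces r5c3 = 5.
The two cells of cage f must have difference 3, leaving r1c4 = 1.
1 is placed in row 1, which forces r1c5 = 5.
Cage f needs two cells with difference 3; hence r2c4 = 4.
Column 5 now contains 5, so r2c5 = 3.
2 is placed in row 3, so r3c3 = 3.
Column 5 now contains 3; hence r3c5 = 1.
Column 3 now contains 5, so r4c3 = 1.
Cage b's pair has sum 6, which forces r4c4 = 5.
Column 4 now contains 4, so r5c4 = 3.
Column 5 now contains 3, so r5c5 = 4.
Row 1 now contains 5, which forces r1c1 = 2.
The 3 cells of cage k must have product 24, leaving r1c3 = 4.
The two cells of cage d must have product 10, leaving r2c1 = 5.
Row 2 now contains 4, leaving r2c3 = 2.
5 is placed in row 4, which forces r4c1 = 3.
Row 5 already has 3; hence r5c1 = 1.

2 3 4 1 5 / 5 1 2 4 3 / 4 5 3 2 1 / 3 4 1 5 2 / 1 2 5 3 4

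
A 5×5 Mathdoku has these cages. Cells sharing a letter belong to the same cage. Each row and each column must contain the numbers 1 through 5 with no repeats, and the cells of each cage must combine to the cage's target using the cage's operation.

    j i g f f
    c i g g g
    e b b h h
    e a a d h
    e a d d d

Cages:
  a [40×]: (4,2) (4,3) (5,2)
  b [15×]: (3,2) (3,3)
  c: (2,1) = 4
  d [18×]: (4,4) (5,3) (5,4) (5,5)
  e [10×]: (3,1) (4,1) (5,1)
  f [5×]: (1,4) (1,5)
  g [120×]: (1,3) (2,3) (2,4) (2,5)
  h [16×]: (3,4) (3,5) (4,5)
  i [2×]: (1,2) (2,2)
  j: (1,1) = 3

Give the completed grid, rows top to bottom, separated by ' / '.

Cage j is given; hence (1,1) = 3.
Cage c is given, which forces (2,1) = 4.
Cage d needs product 18, which forces (4,4) = 3.
Cage g has product 120; hence (1,3) = 4.
The only place for 2 in row 1 is (1,2).
2 is placed in column 2, which forces (2,2) = 1.
Cage a has product 40, leaving (4,3) = 2.
2 is placed in row 4, so (4,5) = 4.
Cage h needs product 16, leaving (3,4) = 4.
4 is placed in column 5, so (3,5) = 1.
4 is placed in row 4, which forces (4,2) = 5.
Cage a needs product 40; hence (5,2) = 4.
The two cells of cage f must have product 5, which forces (1,4) = 1.
Column 5 already has 1, so (1,5) = 5.
Column 2 now contains 5, so (3,2) = 3.
The two cells of cage b must have product 15, which forces (3,3) = 5.
Row 4 now contains 5, leaving (4,1) = 1.
Column 4 now contains 1, which forces (5,4) = 2.
Row 5 now contains 2, leaving (5,5) = 3.
5 is placed in column 3, which forces (2,3) = 3.
2 is placed in column 4, which forces (2,4) = 5.
Column 5 now contains 3, leaving (2,5) = 2.
5 is placed in row 3, leaving (3,1) = 2.
Row 5 now contains 2, so (5,1) = 5.
Row 5 already has 3, so (5,3) = 1.

3 2 4 1 5 / 4 1 3 5 2 / 2 3 5 4 1 / 1 5 2 3 4 / 5 4 1 2 3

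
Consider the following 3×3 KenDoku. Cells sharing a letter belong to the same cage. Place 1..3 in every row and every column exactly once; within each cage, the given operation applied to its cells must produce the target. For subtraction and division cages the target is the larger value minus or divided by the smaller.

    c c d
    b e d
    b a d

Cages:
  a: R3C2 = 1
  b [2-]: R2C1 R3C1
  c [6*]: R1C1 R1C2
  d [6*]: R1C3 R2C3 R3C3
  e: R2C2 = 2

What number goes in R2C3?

3

E is a freebie, so R2C2 = 2.
Cage a is given; hence R3C2 = 1.
Cage c's pair has product 6, so R1C1 = 2.
Column 2 now contains 2, which forces R1C2 = 3.
3 is placed in row 1, which forces R1C3 = 1.
Cage b needs two cells with difference 2, leaving R2C1 = 1.
Column 3 now contains 1, so R2C3 = 3.
Row 3 now contains 1, leaving R3C1 = 3.
Column 3 already has 3, leaving R3C3 = 2.
The full grid is 2 3 1 / 1 2 3 / 3 1 2.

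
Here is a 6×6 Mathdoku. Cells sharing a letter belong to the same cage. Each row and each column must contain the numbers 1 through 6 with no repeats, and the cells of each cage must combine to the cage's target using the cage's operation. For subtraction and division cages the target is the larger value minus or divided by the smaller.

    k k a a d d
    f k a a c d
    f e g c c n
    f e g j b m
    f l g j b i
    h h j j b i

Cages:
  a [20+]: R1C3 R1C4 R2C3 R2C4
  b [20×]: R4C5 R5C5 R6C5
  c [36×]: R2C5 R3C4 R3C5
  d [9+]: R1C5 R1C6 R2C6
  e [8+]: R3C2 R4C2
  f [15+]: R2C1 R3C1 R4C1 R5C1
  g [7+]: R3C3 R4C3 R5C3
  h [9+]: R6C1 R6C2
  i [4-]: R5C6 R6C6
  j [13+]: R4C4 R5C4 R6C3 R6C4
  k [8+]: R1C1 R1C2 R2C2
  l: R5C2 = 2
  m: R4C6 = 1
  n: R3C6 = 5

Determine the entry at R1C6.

3

N is a freebie, leaving R3C6 = 5.
Cage m is given, which forces R4C6 = 1.
Cage l is a single given cell, leaving R5C2 = 2.
Row 5 already has 2, so R5C6 = 6.
Column 6 already has 6; hence R6C6 = 2.
Cage d has sum 9; hence R1C5 = 2.
Cage e needs two cells with sum 8, leaving R3C2 = 3.
Cage e's pair has sum 8, so R4C2 = 5.
5 is placed in row 4, leaving R4C5 = 4.
Row 4 already has 4; hence R4C3 = 2.
The only place for 2 in row 2 is R2C1.
In row 2, 1 can only go at R2C2, so R2C2 = 1.
Row 1 needs a 1, and only R1C1 is open for it.
Cage k has sum 8; hence R1C2 = 6.
6 is placed in column 2; hence R6C2 = 4.
The two cells of cage h must have sum 9, leaving R6C1 = 5.
Row 6 now contains 5; hence R6C5 = 1.
Cage c needs product 36, leaving R2C5 = 3.
3 is placed in row 2, which forces R2C6 = 4.
Cage c has product 36; hence R3C4 = 2.
1 is placed in column 5, which forces R3C5 = 6.
Cage j has sum 13, so R4C4 = 3.
The 4 cells of cage j must have sum 13, which forces R5C4 = 1.
1 is placed in column 5, leaving R5C5 = 5.
Row 6 now contains 1, so R6C3 = 3.
Row 6 now contains 1, leaving R6C4 = 6.
Cage a has sum 20, which forces R1C3 = 5.
The 4 cells of cage a must have sum 20, leaving R1C4 = 4.
Column 6 already has 4; hence R1C6 = 3.
The 4 cells of cage a must have sum 20, leaving R2C3 = 6.
Column 4 already has 6; hence R2C4 = 5.
Row 3 already has 6, so R3C1 = 4.
The 3 cells of cage g must have sum 7, so R3C3 = 1.
Row 4 already has 3, leaving R4C1 = 6.
The 4 cells of cage f must have sum 15, so R5C1 = 3.
1 is placed in row 5; hence R5C3 = 4.
The full grid is 1 6 5 4 2 3 / 2 1 6 5 3 4 / 4 3 1 2 6 5 / 6 5 2 3 4 1 / 3 2 4 1 5 6 / 5 4 3 6 1 2.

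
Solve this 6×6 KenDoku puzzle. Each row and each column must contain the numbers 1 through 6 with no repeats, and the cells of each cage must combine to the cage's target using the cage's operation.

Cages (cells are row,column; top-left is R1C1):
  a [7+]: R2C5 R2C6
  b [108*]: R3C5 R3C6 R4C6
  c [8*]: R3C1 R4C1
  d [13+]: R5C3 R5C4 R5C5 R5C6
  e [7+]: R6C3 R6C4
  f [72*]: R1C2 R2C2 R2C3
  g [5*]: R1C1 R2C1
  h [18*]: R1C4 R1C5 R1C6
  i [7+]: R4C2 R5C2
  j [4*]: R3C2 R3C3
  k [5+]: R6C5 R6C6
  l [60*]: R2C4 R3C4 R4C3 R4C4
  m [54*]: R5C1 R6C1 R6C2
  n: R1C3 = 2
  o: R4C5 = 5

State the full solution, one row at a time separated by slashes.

Cage n is a single given cell, so R1C3 = 2.
The 3 cells of cage b must have product 108; hence R3C5 = 6.
The 3 cells of cage b must have product 108, so R3C6 = 3.
O is a freebie, which forces R4C5 = 5.
The 3 cells of cage b must have product 108, so R4C6 = 6.
Cage m needs product 54, which forces R5C1 = 3.
Cage m needs product 54; hence R6C1 = 6.
Cage m has product 54, so R6C2 = 3.
Cage h has product 18, so R1C4 = 6.
Cage h has product 18; hence R1C5 = 3.
Column 6 already has 6, leaving R1C6 = 1.
3 is placed in column 5, leaving R2C5 = 2.
Cage e's pair has sum 7, which forces R6C3 = 5.
Cage e's pair has sum 7, which forces R6C4 = 2.
Column 6 now contains 1, which forces R6C6 = 4.
Row 1 now contains 1, leaving R1C1 = 5.
Row 1 already has 6; hence R1C2 = 4.
Cage g's pair has product 5, leaving R2C1 = 1.
The 3 cells of cage f must have product 72, leaving R2C2 = 6.
Cage f needs product 72; hence R2C3 = 3.
Column 6 already has 4, so R2C6 = 5.
4 is placed in column 2, so R3C2 = 1.
1 is placed in row 3, so R3C3 = 4.
Row 3 already has 4, which forces R3C4 = 5.
1 is placed in column 2, so R4C2 = 2.
Column 3 already has 4, so R4C3 = 1.
6 is placed in column 2, which forces R5C2 = 5.
Cage d has sum 13, which forces R5C3 = 6.
Column 6 already has 4, leaving R5C6 = 2.
Row 6 already has 4, leaving R6C5 = 1.
5 is placed in row 2, which forces R2C4 = 4.
Row 3 already has 4, leaving R3C1 = 2.
Row 4 already has 2; hence R4C1 = 4.
The 4 cells of cage l must have product 60, leaving R4C4 = 3.
The 4 cells of cage d must have sum 13, which forces R5C4 = 1.
1 is placed in column 5, so R5C5 = 4.

5 4 2 6 3 1 / 1 6 3 4 2 5 / 2 1 4 5 6 3 / 4 2 1 3 5 6 / 3 5 6 1 4 2 / 6 3 5 2 1 4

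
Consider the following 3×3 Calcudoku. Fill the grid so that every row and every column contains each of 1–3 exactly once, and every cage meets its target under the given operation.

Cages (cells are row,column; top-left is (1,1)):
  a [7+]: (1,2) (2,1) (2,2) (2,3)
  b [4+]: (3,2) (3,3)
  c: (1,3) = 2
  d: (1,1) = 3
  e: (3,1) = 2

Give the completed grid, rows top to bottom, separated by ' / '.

Cage d is a single given cell, so (1,1) = 3.
Cage a needs sum 7, leaving (1,2) = 1.
Cage c is a single given cell, leaving (1,3) = 2.
E is a freebie, which forces (3,1) = 2.
Column 2 already has 1, which forces (3,2) = 3.
3 is placed in row 3; hence (3,3) = 1.
Column 1 already has 2, leaving (2,1) = 1.
3 is placed in column 2, which forces (2,2) = 2.
Column 3 now contains 1, leaving (2,3) = 3.

3 1 2 / 1 2 3 / 2 3 1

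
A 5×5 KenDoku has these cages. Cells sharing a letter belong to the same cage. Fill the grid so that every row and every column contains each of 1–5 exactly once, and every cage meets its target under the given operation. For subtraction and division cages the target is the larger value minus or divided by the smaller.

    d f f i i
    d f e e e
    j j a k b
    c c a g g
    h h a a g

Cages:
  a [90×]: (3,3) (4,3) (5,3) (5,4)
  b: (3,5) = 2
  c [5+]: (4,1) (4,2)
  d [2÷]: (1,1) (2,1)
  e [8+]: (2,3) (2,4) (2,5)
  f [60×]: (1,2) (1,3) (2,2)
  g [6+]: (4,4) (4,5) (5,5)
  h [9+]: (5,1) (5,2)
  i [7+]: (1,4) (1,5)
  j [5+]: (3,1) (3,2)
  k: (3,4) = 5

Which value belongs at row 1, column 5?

Cage k is a single given cell, so (3,4) = 5.
Cage b is a single given cell; hence (3,5) = 2.
Cage a has product 90, which forces (5,4) = 3.
Row 5 already has 3; hence (5,5) = 1.
Row 3 now contains 2; hence (3,3) = 3.
Row 1 needs a 1, and only (1,1) is open for it.
Cage d needs two cells with quotient 2, leaving (2,1) = 2.
Column 1 already has 1, which forces (3,1) = 4.
Cage j's pair has sum 5, leaving (3,2) = 1.
Column 1 now contains 4; hence (4,1) = 3.
Row 4 already has 3, which forces (4,2) = 2.
2 is placed in row 4, leaving (4,3) = 5.
2 is placed in row 4, leaving (4,4) = 1.
Row 4 already has 3, leaving (4,5) = 4.
Column 1 now contains 4, which forces (5,1) = 5.
Row 5 already has 5, so (5,2) = 4.
5 is placed in column 3, so (5,3) = 2.
5 is placed in column 3; hence (1,3) = 4.
4 is placed in row 1; hence (1,4) = 2.
Cage e needs sum 8, so (2,3) = 1.
1 is placed in column 4, which forces (2,4) = 4.
Cage e has sum 8, leaving (2,5) = 3.
Cage f needs product 60; hence (1,2) = 3.
3 is placed in column 5, leaving (1,5) = 5.
3 is placed in row 2, so (2,2) = 5.
The full grid is 1 3 4 2 5 / 2 5 1 4 3 / 4 1 3 5 2 / 3 2 5 1 4 / 5 4 2 3 1.

5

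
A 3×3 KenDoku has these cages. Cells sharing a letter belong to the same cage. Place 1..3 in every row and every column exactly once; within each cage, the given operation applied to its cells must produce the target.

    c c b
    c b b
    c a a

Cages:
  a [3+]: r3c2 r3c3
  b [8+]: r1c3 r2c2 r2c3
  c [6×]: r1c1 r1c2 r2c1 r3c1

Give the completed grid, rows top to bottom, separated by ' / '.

Cage c needs product 6, leaving r1c2 = 1.
Cage b needs sum 8, which forces r1c3 = 3.
Cage b has sum 8, so r2c2 = 3.
Cage b needs sum 8, leaving r2c3 = 2.
1 is placed in column 2, leaving r3c2 = 2.
2 is placed in column 3, which forces r3c3 = 1.
Row 1 now contains 3, which forces r1c1 = 2.
Row 2 already has 2, which forces r2c1 = 1.
Row 3 now contains 1; hence r3c1 = 3.

2 1 3 / 1 3 2 / 3 2 1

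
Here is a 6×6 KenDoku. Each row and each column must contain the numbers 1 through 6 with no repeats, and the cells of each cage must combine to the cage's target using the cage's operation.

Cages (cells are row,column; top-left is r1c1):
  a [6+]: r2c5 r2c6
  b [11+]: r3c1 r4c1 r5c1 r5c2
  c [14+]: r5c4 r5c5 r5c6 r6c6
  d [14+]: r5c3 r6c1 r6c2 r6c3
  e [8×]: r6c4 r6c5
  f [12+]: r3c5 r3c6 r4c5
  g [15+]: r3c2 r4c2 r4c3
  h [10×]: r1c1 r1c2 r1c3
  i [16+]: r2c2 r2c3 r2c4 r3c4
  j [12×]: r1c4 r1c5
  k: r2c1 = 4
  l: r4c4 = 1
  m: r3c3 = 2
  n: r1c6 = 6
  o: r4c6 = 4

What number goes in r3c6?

Cage n is a single given cell; hence r1c6 = 6.
Cage k is a single given cell, which forces r2c1 = 4.
Cage m is a single given cell, leaving r3c3 = 2.
Cage l is given, so r4c4 = 1.
Cage o is a single given cell; hence r4c6 = 4.
Row 4 needs a 2, and only r4c1 is open for it.
Cage h needs product 10, so r1c2 = 2.
Row 2 needs a 2, and only r2c4 is open for it.
2 is placed in column 4, so r6c4 = 4.
Cage e's pair has product 8, leaving r6c5 = 2.
Column 4 already has 4, so r1c4 = 3.
Cage j's pair has product 12, so r1c5 = 4.
Row 3 needs a 4, and only r3c2 is open for it.
Row 4 needs a 3, and only r4c5 is open for it.
Cage f needs sum 12; hence r3c5 = 6.
Cage f needs sum 12, so r3c6 = 3.
3 is placed in column 6, which forces r5c6 = 2.
6 is placed in row 3; hence r3c4 = 5.
Cage c needs sum 14; hence r5c4 = 6.
Row 3 already has 5, leaving r3c1 = 1.
Column 1 now contains 1, so r1c1 = 5.
The 3 cells of cage h must have product 10, so r1c3 = 1.
Column 1 now contains 5; hence r5c1 = 3.
Row 5 now contains 3, which forces r5c2 = 5.
5 is placed in row 5; hence r5c3 = 4.
5 is placed in row 5; hence r5c5 = 1.
3 is placed in column 1, so r6c1 = 6.
Row 6 already has 6, leaving r6c3 = 3.
The 4 cells of cage i must have sum 16, so r2c2 = 3.
3 is placed in column 3; hence r2c3 = 6.
1 is placed in column 5; hence r2c5 = 5.
The two cells of cage a must have sum 6, leaving r2c6 = 1.
Column 2 already has 5, which forces r4c2 = 6.
The 3 cells of cage g must have sum 15, which forces r4c3 = 5.
3 is placed in row 6, so r6c2 = 1.
The 4 cells of cage c must have sum 14, so r6c6 = 5.
Completed grid: 5 2 1 3 4 6 / 4 3 6 2 5 1 / 1 4 2 5 6 3 / 2 6 5 1 3 4 / 3 5 4 6 1 2 / 6 1 3 4 2 5.

3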